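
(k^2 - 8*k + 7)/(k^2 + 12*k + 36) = (k^2 - 8*k + 7)/(k^2 + 12*k + 36)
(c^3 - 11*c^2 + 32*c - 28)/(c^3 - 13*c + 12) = (c^3 - 11*c^2 + 32*c - 28)/(c^3 - 13*c + 12)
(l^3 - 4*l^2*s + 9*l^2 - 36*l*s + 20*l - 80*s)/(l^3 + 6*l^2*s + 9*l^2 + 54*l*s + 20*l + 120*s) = (l - 4*s)/(l + 6*s)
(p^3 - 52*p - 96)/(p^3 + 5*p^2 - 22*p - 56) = (p^2 - 2*p - 48)/(p^2 + 3*p - 28)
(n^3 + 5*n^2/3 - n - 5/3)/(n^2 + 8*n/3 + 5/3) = n - 1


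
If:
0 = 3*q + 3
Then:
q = -1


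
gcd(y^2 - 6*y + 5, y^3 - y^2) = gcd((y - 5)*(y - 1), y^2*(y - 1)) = y - 1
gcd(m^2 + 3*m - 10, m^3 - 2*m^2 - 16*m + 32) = m - 2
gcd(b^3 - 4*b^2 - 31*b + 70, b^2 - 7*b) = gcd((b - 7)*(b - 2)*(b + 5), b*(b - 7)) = b - 7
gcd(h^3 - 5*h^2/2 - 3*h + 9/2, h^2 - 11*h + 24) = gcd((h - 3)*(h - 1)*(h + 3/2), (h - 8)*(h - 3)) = h - 3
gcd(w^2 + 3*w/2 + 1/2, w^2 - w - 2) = w + 1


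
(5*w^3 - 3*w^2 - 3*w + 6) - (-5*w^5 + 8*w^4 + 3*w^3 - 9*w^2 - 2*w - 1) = 5*w^5 - 8*w^4 + 2*w^3 + 6*w^2 - w + 7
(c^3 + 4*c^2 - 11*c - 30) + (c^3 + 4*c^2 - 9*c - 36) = 2*c^3 + 8*c^2 - 20*c - 66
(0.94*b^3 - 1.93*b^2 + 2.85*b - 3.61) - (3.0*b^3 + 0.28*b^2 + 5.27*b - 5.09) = -2.06*b^3 - 2.21*b^2 - 2.42*b + 1.48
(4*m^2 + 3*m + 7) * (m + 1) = 4*m^3 + 7*m^2 + 10*m + 7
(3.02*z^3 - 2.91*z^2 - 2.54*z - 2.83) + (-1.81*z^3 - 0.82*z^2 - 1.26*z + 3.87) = 1.21*z^3 - 3.73*z^2 - 3.8*z + 1.04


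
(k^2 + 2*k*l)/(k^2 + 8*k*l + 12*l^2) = k/(k + 6*l)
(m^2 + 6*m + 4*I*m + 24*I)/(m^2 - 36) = (m + 4*I)/(m - 6)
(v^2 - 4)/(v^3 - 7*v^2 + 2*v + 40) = (v - 2)/(v^2 - 9*v + 20)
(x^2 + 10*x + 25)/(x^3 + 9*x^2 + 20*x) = (x + 5)/(x*(x + 4))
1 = 1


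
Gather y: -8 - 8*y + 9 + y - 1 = -7*y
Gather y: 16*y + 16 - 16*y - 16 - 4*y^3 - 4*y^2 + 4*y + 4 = -4*y^3 - 4*y^2 + 4*y + 4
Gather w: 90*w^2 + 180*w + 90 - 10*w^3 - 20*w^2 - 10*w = -10*w^3 + 70*w^2 + 170*w + 90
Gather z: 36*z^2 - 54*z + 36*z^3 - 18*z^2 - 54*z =36*z^3 + 18*z^2 - 108*z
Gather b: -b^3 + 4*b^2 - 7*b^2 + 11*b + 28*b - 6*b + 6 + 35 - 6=-b^3 - 3*b^2 + 33*b + 35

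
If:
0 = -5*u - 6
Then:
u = -6/5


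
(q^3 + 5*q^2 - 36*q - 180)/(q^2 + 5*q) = q - 36/q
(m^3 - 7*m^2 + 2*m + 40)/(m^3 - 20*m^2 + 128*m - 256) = (m^2 - 3*m - 10)/(m^2 - 16*m + 64)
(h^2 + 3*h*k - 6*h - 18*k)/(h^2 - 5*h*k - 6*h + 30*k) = (h + 3*k)/(h - 5*k)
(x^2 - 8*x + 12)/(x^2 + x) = (x^2 - 8*x + 12)/(x*(x + 1))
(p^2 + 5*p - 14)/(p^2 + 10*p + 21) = (p - 2)/(p + 3)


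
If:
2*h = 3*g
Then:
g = 2*h/3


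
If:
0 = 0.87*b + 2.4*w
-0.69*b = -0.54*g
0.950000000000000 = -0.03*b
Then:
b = -31.67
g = -40.46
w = 11.48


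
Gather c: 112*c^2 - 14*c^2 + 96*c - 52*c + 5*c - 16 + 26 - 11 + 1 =98*c^2 + 49*c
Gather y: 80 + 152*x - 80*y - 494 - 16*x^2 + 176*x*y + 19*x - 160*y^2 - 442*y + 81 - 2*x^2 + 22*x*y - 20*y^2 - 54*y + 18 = -18*x^2 + 171*x - 180*y^2 + y*(198*x - 576) - 315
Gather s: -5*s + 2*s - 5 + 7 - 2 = -3*s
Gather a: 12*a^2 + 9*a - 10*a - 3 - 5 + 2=12*a^2 - a - 6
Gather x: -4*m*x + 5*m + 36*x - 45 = 5*m + x*(36 - 4*m) - 45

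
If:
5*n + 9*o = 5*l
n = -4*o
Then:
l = -11*o/5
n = -4*o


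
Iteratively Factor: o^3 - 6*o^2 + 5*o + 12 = (o - 4)*(o^2 - 2*o - 3) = (o - 4)*(o - 3)*(o + 1)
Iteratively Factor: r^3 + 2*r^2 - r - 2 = (r - 1)*(r^2 + 3*r + 2) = (r - 1)*(r + 2)*(r + 1)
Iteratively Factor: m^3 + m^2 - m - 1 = (m + 1)*(m^2 - 1) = (m + 1)^2*(m - 1)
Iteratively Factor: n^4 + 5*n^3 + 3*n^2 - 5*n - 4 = (n + 1)*(n^3 + 4*n^2 - n - 4) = (n + 1)^2*(n^2 + 3*n - 4) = (n + 1)^2*(n + 4)*(n - 1)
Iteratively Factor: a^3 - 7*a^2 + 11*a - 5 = (a - 1)*(a^2 - 6*a + 5) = (a - 1)^2*(a - 5)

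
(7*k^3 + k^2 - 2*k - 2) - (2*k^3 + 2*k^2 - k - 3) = 5*k^3 - k^2 - k + 1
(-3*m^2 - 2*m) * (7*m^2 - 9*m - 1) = -21*m^4 + 13*m^3 + 21*m^2 + 2*m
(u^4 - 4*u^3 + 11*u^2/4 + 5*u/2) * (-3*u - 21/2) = -3*u^5 + 3*u^4/2 + 135*u^3/4 - 291*u^2/8 - 105*u/4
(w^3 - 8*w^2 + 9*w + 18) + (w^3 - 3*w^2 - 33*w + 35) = 2*w^3 - 11*w^2 - 24*w + 53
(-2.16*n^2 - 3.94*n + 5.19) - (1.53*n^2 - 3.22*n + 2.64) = -3.69*n^2 - 0.72*n + 2.55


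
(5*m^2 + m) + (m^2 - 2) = 6*m^2 + m - 2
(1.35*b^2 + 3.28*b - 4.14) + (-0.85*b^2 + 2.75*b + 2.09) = 0.5*b^2 + 6.03*b - 2.05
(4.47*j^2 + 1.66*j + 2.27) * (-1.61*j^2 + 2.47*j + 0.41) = -7.1967*j^4 + 8.3683*j^3 + 2.2782*j^2 + 6.2875*j + 0.9307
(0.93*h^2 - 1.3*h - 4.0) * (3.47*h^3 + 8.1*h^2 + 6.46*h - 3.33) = 3.2271*h^5 + 3.022*h^4 - 18.4022*h^3 - 43.8949*h^2 - 21.511*h + 13.32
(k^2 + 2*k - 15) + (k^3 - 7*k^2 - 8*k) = k^3 - 6*k^2 - 6*k - 15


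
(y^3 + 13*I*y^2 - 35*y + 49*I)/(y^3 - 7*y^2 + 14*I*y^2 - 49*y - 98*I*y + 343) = (y - I)/(y - 7)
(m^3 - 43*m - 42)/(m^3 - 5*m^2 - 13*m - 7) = (m + 6)/(m + 1)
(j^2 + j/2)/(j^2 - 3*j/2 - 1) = j/(j - 2)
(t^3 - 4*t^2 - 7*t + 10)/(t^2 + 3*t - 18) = (t^3 - 4*t^2 - 7*t + 10)/(t^2 + 3*t - 18)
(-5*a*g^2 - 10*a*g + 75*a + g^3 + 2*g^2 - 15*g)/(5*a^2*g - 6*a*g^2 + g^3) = (-g^2 - 2*g + 15)/(g*(a - g))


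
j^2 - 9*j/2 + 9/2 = (j - 3)*(j - 3/2)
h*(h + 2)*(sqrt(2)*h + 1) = sqrt(2)*h^3 + h^2 + 2*sqrt(2)*h^2 + 2*h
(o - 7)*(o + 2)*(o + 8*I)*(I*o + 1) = I*o^4 - 7*o^3 - 5*I*o^3 + 35*o^2 - 6*I*o^2 + 98*o - 40*I*o - 112*I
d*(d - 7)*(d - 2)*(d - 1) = d^4 - 10*d^3 + 23*d^2 - 14*d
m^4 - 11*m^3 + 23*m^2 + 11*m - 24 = (m - 8)*(m - 3)*(m - 1)*(m + 1)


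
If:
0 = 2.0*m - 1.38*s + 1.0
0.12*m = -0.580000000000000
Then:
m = -4.83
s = -6.28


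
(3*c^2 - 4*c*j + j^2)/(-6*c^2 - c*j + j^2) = (-c + j)/(2*c + j)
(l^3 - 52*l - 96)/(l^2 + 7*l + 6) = (l^2 - 6*l - 16)/(l + 1)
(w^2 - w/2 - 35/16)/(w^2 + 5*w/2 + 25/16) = (4*w - 7)/(4*w + 5)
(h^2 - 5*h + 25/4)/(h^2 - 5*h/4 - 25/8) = 2*(2*h - 5)/(4*h + 5)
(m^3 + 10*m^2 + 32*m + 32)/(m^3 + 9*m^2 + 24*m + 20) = (m^2 + 8*m + 16)/(m^2 + 7*m + 10)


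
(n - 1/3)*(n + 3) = n^2 + 8*n/3 - 1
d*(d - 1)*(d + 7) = d^3 + 6*d^2 - 7*d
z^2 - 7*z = z*(z - 7)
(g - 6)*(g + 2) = g^2 - 4*g - 12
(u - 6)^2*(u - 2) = u^3 - 14*u^2 + 60*u - 72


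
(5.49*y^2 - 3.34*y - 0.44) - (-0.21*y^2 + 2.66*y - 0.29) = 5.7*y^2 - 6.0*y - 0.15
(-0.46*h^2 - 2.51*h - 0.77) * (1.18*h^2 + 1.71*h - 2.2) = -0.5428*h^4 - 3.7484*h^3 - 4.1887*h^2 + 4.2053*h + 1.694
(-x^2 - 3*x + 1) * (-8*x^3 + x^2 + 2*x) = 8*x^5 + 23*x^4 - 13*x^3 - 5*x^2 + 2*x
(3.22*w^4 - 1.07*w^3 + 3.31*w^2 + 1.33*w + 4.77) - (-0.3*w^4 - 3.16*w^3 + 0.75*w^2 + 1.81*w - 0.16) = 3.52*w^4 + 2.09*w^3 + 2.56*w^2 - 0.48*w + 4.93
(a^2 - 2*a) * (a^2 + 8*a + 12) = a^4 + 6*a^3 - 4*a^2 - 24*a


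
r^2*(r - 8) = r^3 - 8*r^2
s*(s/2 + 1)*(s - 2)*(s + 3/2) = s^4/2 + 3*s^3/4 - 2*s^2 - 3*s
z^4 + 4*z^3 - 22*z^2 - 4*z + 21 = (z - 3)*(z - 1)*(z + 1)*(z + 7)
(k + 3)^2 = k^2 + 6*k + 9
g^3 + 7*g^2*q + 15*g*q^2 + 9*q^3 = (g + q)*(g + 3*q)^2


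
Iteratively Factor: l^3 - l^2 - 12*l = (l + 3)*(l^2 - 4*l) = (l - 4)*(l + 3)*(l)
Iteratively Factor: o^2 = (o)*(o)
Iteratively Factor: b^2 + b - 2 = (b + 2)*(b - 1)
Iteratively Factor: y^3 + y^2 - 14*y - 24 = (y + 3)*(y^2 - 2*y - 8) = (y + 2)*(y + 3)*(y - 4)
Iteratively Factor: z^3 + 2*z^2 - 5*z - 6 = (z + 3)*(z^2 - z - 2) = (z + 1)*(z + 3)*(z - 2)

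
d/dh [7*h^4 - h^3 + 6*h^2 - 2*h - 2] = 28*h^3 - 3*h^2 + 12*h - 2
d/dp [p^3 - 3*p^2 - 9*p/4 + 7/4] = 3*p^2 - 6*p - 9/4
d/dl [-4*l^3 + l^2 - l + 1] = -12*l^2 + 2*l - 1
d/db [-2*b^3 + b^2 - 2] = 2*b*(1 - 3*b)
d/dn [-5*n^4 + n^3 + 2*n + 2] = -20*n^3 + 3*n^2 + 2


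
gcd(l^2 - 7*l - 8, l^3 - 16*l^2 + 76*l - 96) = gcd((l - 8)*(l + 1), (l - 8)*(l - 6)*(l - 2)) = l - 8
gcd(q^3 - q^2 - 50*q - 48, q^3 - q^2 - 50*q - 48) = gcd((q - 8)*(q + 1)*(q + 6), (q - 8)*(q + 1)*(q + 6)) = q^3 - q^2 - 50*q - 48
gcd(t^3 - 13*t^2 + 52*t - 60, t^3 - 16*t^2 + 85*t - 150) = t^2 - 11*t + 30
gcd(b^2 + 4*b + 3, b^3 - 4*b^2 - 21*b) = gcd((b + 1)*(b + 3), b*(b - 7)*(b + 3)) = b + 3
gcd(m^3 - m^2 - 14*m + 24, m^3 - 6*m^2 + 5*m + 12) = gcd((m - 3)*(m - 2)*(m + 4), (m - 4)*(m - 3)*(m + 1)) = m - 3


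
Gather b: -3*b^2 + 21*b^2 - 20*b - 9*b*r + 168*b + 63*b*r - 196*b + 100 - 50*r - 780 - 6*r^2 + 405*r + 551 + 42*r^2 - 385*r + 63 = 18*b^2 + b*(54*r - 48) + 36*r^2 - 30*r - 66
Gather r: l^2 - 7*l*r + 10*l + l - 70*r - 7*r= l^2 + 11*l + r*(-7*l - 77)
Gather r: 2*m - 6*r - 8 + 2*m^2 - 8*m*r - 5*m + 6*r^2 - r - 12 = 2*m^2 - 3*m + 6*r^2 + r*(-8*m - 7) - 20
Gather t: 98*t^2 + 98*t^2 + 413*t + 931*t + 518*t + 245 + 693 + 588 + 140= 196*t^2 + 1862*t + 1666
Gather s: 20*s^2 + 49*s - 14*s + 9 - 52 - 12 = 20*s^2 + 35*s - 55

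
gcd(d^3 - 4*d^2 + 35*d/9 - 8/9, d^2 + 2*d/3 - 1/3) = d - 1/3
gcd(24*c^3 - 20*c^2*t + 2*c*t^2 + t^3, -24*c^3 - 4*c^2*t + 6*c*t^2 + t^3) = -12*c^2 + 4*c*t + t^2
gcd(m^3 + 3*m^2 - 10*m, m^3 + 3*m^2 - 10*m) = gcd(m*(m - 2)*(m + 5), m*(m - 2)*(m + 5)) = m^3 + 3*m^2 - 10*m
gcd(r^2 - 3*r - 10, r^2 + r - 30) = r - 5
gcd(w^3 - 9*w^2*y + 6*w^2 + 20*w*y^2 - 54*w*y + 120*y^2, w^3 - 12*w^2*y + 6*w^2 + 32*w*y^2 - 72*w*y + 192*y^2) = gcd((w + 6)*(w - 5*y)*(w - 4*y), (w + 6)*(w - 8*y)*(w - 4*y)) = -w^2 + 4*w*y - 6*w + 24*y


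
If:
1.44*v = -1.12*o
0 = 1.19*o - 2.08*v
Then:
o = 0.00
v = 0.00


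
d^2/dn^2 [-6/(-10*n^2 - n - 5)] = 12*(-100*n^2 - 10*n + (20*n + 1)^2 - 50)/(10*n^2 + n + 5)^3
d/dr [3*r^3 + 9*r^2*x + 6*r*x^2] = 9*r^2 + 18*r*x + 6*x^2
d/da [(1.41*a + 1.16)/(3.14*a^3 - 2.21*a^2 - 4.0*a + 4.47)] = (-8.8548*a^3 - 7.8111*a^2 + 5.1272*a + 10.9427)/(9.8596*a^6 - 13.8788*a^5 - 20.2359*a^4 + 45.7516*a^3 - 3.7574*a^2 - 35.76*a + 19.9809)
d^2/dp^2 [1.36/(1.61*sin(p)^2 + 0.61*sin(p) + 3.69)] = (-14.101024*sin(p)^4 - 4.006968*sin(p)^3 + 52.963976*sin(p)^2 + 11.07516*sin(p) - 15.147136)/(1.61*sin(p)^2 + 0.61*sin(p) + 3.69)^3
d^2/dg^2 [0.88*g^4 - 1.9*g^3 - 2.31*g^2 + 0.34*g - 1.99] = 10.56*g^2 - 11.4*g - 4.62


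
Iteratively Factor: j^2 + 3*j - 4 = (j - 1)*(j + 4)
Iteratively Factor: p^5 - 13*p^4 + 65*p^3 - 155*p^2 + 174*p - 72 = (p - 2)*(p^4 - 11*p^3 + 43*p^2 - 69*p + 36) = (p - 4)*(p - 2)*(p^3 - 7*p^2 + 15*p - 9) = (p - 4)*(p - 3)*(p - 2)*(p^2 - 4*p + 3) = (p - 4)*(p - 3)^2*(p - 2)*(p - 1)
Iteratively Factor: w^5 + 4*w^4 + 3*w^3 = (w)*(w^4 + 4*w^3 + 3*w^2) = w*(w + 3)*(w^3 + w^2) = w^2*(w + 3)*(w^2 + w) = w^3*(w + 3)*(w + 1)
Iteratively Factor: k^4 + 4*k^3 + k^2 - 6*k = (k - 1)*(k^3 + 5*k^2 + 6*k) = k*(k - 1)*(k^2 + 5*k + 6) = k*(k - 1)*(k + 3)*(k + 2)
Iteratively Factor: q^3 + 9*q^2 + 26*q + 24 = (q + 3)*(q^2 + 6*q + 8) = (q + 2)*(q + 3)*(q + 4)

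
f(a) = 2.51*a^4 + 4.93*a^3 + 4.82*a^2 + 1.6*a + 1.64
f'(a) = 10.04*a^3 + 14.79*a^2 + 9.64*a + 1.6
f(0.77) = 8.86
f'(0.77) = 22.38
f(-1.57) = 7.18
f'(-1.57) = -15.93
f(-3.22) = 151.70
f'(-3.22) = -211.29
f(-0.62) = 1.70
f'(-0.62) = -1.08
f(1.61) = 54.15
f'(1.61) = 97.36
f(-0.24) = 1.47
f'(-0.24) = -0.00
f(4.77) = 1953.41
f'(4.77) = 1473.75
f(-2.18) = 26.67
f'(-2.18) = -53.14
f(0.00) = 1.64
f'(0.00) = 1.60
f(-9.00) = 13251.80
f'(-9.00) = -6206.33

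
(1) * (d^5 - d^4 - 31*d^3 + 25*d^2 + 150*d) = d^5 - d^4 - 31*d^3 + 25*d^2 + 150*d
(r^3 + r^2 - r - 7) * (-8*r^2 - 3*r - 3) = -8*r^5 - 11*r^4 + 2*r^3 + 56*r^2 + 24*r + 21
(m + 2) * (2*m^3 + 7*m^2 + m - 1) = 2*m^4 + 11*m^3 + 15*m^2 + m - 2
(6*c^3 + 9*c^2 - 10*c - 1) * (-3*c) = -18*c^4 - 27*c^3 + 30*c^2 + 3*c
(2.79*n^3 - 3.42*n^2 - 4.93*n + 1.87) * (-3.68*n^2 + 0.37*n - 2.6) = -10.2672*n^5 + 13.6179*n^4 + 9.623*n^3 + 0.186299999999999*n^2 + 13.5099*n - 4.862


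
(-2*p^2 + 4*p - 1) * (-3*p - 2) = 6*p^3 - 8*p^2 - 5*p + 2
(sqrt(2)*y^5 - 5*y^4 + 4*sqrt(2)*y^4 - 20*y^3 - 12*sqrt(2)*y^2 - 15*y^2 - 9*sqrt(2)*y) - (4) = sqrt(2)*y^5 - 5*y^4 + 4*sqrt(2)*y^4 - 20*y^3 - 12*sqrt(2)*y^2 - 15*y^2 - 9*sqrt(2)*y - 4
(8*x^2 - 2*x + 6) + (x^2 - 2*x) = 9*x^2 - 4*x + 6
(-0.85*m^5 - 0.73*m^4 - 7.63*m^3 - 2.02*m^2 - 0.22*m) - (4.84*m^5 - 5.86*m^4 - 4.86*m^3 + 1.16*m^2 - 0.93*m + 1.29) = -5.69*m^5 + 5.13*m^4 - 2.77*m^3 - 3.18*m^2 + 0.71*m - 1.29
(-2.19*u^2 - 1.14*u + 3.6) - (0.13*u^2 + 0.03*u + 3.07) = -2.32*u^2 - 1.17*u + 0.53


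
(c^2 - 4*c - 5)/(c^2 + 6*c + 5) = (c - 5)/(c + 5)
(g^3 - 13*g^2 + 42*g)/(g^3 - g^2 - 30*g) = (g - 7)/(g + 5)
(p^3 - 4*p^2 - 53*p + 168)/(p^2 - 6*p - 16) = (p^2 + 4*p - 21)/(p + 2)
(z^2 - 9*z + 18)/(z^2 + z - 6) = (z^2 - 9*z + 18)/(z^2 + z - 6)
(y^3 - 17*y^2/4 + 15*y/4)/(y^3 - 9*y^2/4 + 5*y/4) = (y - 3)/(y - 1)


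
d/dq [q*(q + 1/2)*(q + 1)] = 3*q^2 + 3*q + 1/2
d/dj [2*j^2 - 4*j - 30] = 4*j - 4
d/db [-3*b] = -3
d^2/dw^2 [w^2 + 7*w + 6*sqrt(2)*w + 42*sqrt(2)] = 2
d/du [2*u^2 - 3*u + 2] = 4*u - 3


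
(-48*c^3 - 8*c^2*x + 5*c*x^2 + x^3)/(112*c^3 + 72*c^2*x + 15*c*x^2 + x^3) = (-3*c + x)/(7*c + x)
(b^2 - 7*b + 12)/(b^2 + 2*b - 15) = (b - 4)/(b + 5)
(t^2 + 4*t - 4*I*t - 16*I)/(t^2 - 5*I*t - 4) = (t + 4)/(t - I)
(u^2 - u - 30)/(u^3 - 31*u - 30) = 1/(u + 1)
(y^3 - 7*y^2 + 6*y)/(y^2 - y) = y - 6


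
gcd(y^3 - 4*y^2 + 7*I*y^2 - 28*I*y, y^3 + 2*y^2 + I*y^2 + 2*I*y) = y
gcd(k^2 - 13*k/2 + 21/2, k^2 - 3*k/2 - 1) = 1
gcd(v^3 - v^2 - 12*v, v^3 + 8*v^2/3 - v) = v^2 + 3*v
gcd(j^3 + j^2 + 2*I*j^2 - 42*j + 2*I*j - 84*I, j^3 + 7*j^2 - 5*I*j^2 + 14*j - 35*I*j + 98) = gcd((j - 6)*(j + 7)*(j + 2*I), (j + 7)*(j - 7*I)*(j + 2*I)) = j^2 + j*(7 + 2*I) + 14*I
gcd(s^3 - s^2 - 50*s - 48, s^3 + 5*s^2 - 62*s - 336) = s^2 - 2*s - 48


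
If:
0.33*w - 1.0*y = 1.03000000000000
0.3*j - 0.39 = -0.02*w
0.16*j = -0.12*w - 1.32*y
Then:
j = 1.16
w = 2.11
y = -0.33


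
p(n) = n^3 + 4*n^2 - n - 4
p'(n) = 3*n^2 + 8*n - 1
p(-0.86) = -0.82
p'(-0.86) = -5.66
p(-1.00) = 0.00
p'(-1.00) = -6.00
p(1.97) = 17.20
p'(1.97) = 26.40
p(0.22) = -4.02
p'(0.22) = 0.91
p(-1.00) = 0.00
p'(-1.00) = -6.00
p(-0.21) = -3.62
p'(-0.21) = -2.55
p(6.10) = 365.72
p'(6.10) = 159.43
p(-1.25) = 1.55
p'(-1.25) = -6.31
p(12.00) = 2288.00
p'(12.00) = 527.00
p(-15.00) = -2464.00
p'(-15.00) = 554.00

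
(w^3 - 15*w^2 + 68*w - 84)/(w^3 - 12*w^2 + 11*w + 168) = (w^2 - 8*w + 12)/(w^2 - 5*w - 24)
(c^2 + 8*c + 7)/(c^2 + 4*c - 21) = (c + 1)/(c - 3)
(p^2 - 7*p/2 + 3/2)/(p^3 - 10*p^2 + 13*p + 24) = (p - 1/2)/(p^2 - 7*p - 8)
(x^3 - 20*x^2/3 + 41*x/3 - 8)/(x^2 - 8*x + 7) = (x^2 - 17*x/3 + 8)/(x - 7)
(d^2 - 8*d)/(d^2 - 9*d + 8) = d/(d - 1)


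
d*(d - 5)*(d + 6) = d^3 + d^2 - 30*d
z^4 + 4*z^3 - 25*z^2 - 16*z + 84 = (z - 3)*(z - 2)*(z + 2)*(z + 7)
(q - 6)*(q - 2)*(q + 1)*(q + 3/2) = q^4 - 11*q^3/2 - 13*q^2/2 + 18*q + 18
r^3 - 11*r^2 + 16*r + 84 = (r - 7)*(r - 6)*(r + 2)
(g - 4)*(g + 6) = g^2 + 2*g - 24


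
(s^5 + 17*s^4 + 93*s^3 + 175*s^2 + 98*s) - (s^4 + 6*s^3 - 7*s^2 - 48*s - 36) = s^5 + 16*s^4 + 87*s^3 + 182*s^2 + 146*s + 36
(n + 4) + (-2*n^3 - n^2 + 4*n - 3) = -2*n^3 - n^2 + 5*n + 1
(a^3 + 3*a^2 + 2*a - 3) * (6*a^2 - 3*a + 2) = 6*a^5 + 15*a^4 + 5*a^3 - 18*a^2 + 13*a - 6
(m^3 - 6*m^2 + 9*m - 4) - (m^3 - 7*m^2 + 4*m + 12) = m^2 + 5*m - 16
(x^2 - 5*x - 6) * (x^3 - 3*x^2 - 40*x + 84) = x^5 - 8*x^4 - 31*x^3 + 302*x^2 - 180*x - 504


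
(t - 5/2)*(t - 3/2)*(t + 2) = t^3 - 2*t^2 - 17*t/4 + 15/2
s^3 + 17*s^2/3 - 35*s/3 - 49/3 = (s - 7/3)*(s + 1)*(s + 7)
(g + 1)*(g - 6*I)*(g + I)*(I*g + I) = I*g^4 + 5*g^3 + 2*I*g^3 + 10*g^2 + 7*I*g^2 + 5*g + 12*I*g + 6*I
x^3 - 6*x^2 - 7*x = x*(x - 7)*(x + 1)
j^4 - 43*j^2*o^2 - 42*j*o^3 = j*(j - 7*o)*(j + o)*(j + 6*o)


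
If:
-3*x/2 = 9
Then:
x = -6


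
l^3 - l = l*(l - 1)*(l + 1)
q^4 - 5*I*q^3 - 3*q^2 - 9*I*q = q*(q - 3*I)^2*(q + I)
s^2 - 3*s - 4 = (s - 4)*(s + 1)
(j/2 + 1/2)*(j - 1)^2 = j^3/2 - j^2/2 - j/2 + 1/2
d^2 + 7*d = d*(d + 7)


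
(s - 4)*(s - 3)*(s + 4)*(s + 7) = s^4 + 4*s^3 - 37*s^2 - 64*s + 336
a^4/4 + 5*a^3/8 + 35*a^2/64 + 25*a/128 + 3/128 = (a/4 + 1/4)*(a + 1/4)*(a + 1/2)*(a + 3/4)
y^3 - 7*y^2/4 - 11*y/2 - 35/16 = (y - 7/2)*(y + 1/2)*(y + 5/4)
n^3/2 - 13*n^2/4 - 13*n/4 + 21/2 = (n/2 + 1)*(n - 7)*(n - 3/2)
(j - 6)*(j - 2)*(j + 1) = j^3 - 7*j^2 + 4*j + 12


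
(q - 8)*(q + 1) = q^2 - 7*q - 8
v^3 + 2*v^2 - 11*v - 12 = (v - 3)*(v + 1)*(v + 4)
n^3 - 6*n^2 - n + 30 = (n - 5)*(n - 3)*(n + 2)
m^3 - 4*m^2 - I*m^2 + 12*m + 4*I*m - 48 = (m - 4)*(m - 4*I)*(m + 3*I)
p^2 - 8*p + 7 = (p - 7)*(p - 1)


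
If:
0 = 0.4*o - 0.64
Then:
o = 1.60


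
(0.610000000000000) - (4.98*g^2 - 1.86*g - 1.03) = -4.98*g^2 + 1.86*g + 1.64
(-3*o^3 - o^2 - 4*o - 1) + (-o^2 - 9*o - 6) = -3*o^3 - 2*o^2 - 13*o - 7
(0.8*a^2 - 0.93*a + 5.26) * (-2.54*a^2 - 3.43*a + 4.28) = -2.032*a^4 - 0.3818*a^3 - 6.7465*a^2 - 22.0222*a + 22.5128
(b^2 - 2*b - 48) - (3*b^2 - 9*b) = -2*b^2 + 7*b - 48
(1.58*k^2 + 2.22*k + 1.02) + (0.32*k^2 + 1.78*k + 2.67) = 1.9*k^2 + 4.0*k + 3.69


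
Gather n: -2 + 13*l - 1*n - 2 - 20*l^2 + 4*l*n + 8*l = -20*l^2 + 21*l + n*(4*l - 1) - 4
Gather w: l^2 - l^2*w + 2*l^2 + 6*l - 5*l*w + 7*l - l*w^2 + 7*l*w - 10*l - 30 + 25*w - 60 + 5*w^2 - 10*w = 3*l^2 + 3*l + w^2*(5 - l) + w*(-l^2 + 2*l + 15) - 90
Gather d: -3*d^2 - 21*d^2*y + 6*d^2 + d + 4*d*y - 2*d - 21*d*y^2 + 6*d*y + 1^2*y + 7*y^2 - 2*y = d^2*(3 - 21*y) + d*(-21*y^2 + 10*y - 1) + 7*y^2 - y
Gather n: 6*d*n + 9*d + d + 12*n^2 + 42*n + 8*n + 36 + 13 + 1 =10*d + 12*n^2 + n*(6*d + 50) + 50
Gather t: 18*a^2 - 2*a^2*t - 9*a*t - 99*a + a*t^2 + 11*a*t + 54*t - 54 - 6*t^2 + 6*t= 18*a^2 - 99*a + t^2*(a - 6) + t*(-2*a^2 + 2*a + 60) - 54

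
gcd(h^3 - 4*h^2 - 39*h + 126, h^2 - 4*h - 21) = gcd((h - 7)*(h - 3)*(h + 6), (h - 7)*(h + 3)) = h - 7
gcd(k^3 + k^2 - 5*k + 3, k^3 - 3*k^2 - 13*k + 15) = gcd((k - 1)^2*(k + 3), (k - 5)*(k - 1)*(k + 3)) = k^2 + 2*k - 3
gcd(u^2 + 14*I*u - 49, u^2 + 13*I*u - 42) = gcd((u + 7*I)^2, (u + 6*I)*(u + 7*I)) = u + 7*I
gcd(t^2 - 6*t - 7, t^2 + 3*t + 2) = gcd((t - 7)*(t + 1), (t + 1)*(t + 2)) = t + 1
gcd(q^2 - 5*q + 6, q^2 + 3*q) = 1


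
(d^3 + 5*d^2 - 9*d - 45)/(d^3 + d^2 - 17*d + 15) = (d + 3)/(d - 1)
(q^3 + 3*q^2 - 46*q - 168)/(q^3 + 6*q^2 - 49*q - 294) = (q + 4)/(q + 7)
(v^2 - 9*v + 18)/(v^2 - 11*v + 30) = (v - 3)/(v - 5)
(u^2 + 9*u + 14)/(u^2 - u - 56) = (u + 2)/(u - 8)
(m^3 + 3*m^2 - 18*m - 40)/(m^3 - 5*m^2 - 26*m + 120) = (m + 2)/(m - 6)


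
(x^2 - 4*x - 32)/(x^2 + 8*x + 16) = (x - 8)/(x + 4)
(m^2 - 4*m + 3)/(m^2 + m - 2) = (m - 3)/(m + 2)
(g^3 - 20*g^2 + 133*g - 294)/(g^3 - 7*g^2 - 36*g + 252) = (g - 7)/(g + 6)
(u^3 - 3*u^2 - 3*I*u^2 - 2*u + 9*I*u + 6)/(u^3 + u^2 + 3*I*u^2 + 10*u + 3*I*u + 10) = (u^2 - u*(3 + I) + 3*I)/(u^2 + u*(1 + 5*I) + 5*I)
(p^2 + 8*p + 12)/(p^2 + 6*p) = (p + 2)/p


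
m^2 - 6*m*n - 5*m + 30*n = (m - 5)*(m - 6*n)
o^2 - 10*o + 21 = (o - 7)*(o - 3)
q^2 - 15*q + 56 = (q - 8)*(q - 7)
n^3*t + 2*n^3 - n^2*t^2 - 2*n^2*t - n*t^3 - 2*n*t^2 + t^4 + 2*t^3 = (-n + t)^2*(n + t)*(t + 2)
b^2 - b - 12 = (b - 4)*(b + 3)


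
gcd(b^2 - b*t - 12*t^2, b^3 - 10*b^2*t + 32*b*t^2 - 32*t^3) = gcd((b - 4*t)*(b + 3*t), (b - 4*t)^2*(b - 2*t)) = -b + 4*t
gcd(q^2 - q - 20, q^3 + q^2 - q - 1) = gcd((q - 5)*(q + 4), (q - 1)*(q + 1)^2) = 1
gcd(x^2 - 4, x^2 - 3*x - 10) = x + 2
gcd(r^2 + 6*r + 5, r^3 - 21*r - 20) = r + 1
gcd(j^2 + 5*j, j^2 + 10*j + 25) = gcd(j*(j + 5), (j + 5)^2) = j + 5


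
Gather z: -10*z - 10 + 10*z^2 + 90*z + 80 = 10*z^2 + 80*z + 70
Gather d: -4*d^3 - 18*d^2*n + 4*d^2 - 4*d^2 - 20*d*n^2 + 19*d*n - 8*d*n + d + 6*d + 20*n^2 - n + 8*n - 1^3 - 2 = -4*d^3 - 18*d^2*n + d*(-20*n^2 + 11*n + 7) + 20*n^2 + 7*n - 3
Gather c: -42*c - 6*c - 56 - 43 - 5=-48*c - 104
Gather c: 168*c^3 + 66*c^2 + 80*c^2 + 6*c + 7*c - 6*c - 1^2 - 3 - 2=168*c^3 + 146*c^2 + 7*c - 6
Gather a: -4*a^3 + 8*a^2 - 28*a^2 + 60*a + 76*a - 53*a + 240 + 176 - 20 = -4*a^3 - 20*a^2 + 83*a + 396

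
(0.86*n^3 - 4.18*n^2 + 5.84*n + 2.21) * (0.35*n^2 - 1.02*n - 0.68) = 0.301*n^5 - 2.3402*n^4 + 5.7228*n^3 - 2.3409*n^2 - 6.2254*n - 1.5028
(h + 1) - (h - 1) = 2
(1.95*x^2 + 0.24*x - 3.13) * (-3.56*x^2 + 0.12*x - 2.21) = -6.942*x^4 - 0.6204*x^3 + 6.8621*x^2 - 0.906*x + 6.9173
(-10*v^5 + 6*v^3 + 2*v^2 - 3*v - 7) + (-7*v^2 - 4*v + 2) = -10*v^5 + 6*v^3 - 5*v^2 - 7*v - 5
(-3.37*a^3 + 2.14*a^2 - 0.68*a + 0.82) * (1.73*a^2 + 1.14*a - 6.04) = -5.8301*a^5 - 0.139599999999999*a^4 + 21.618*a^3 - 12.2822*a^2 + 5.042*a - 4.9528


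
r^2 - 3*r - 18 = (r - 6)*(r + 3)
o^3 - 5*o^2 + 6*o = o*(o - 3)*(o - 2)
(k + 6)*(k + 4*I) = k^2 + 6*k + 4*I*k + 24*I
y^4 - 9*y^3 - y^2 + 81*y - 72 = (y - 8)*(y - 3)*(y - 1)*(y + 3)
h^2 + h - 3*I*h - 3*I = (h + 1)*(h - 3*I)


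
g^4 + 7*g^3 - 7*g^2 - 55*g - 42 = (g - 3)*(g + 1)*(g + 2)*(g + 7)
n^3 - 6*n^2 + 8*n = n*(n - 4)*(n - 2)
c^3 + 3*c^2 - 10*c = c*(c - 2)*(c + 5)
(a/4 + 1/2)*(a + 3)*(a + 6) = a^3/4 + 11*a^2/4 + 9*a + 9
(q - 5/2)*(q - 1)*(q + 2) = q^3 - 3*q^2/2 - 9*q/2 + 5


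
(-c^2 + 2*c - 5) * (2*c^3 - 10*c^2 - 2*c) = -2*c^5 + 14*c^4 - 28*c^3 + 46*c^2 + 10*c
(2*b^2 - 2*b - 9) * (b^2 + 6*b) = 2*b^4 + 10*b^3 - 21*b^2 - 54*b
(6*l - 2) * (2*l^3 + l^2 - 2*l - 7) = 12*l^4 + 2*l^3 - 14*l^2 - 38*l + 14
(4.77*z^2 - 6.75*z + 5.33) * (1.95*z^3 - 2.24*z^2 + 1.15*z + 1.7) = 9.3015*z^5 - 23.8473*z^4 + 30.999*z^3 - 11.5927*z^2 - 5.3455*z + 9.061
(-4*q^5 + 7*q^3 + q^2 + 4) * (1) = -4*q^5 + 7*q^3 + q^2 + 4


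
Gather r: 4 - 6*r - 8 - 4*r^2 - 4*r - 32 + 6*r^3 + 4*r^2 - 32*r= 6*r^3 - 42*r - 36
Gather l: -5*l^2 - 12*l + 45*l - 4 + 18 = -5*l^2 + 33*l + 14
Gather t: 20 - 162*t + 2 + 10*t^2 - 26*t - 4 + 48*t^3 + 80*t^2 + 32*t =48*t^3 + 90*t^2 - 156*t + 18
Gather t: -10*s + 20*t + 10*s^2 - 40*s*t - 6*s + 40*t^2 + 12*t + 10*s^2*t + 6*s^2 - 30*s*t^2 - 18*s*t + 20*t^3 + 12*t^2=16*s^2 - 16*s + 20*t^3 + t^2*(52 - 30*s) + t*(10*s^2 - 58*s + 32)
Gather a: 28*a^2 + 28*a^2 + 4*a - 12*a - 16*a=56*a^2 - 24*a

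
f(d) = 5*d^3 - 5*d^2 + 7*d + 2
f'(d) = 15*d^2 - 10*d + 7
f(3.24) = 142.25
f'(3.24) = 132.06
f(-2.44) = -117.48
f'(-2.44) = 120.70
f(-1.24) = -23.90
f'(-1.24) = 42.46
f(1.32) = 14.03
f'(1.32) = 19.94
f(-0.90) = -12.00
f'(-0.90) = 28.15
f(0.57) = 5.29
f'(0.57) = 6.17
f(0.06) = 2.40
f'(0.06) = 6.45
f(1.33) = 14.23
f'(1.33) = 20.23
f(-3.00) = -199.00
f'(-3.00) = 172.00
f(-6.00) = -1300.00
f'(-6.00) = 607.00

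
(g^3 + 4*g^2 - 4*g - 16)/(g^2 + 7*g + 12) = (g^2 - 4)/(g + 3)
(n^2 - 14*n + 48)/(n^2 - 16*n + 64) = (n - 6)/(n - 8)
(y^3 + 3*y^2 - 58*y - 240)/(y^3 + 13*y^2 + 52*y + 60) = (y - 8)/(y + 2)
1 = 1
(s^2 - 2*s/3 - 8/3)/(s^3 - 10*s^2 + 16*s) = (s + 4/3)/(s*(s - 8))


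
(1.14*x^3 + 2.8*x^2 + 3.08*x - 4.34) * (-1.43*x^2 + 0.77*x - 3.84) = -1.6302*x^5 - 3.1262*x^4 - 6.626*x^3 - 2.1742*x^2 - 15.169*x + 16.6656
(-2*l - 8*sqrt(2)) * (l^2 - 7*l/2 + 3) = -2*l^3 - 8*sqrt(2)*l^2 + 7*l^2 - 6*l + 28*sqrt(2)*l - 24*sqrt(2)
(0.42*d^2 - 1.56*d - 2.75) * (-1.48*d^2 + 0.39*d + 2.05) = -0.6216*d^4 + 2.4726*d^3 + 4.3226*d^2 - 4.2705*d - 5.6375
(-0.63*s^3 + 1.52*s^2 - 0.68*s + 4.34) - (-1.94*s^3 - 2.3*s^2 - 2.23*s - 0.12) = 1.31*s^3 + 3.82*s^2 + 1.55*s + 4.46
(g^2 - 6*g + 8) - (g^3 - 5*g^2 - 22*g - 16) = -g^3 + 6*g^2 + 16*g + 24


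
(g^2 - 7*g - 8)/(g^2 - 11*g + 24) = (g + 1)/(g - 3)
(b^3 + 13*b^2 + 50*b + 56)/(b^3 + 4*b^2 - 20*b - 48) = (b^2 + 11*b + 28)/(b^2 + 2*b - 24)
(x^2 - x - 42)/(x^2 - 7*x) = (x + 6)/x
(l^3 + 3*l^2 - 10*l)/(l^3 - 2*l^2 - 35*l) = (l - 2)/(l - 7)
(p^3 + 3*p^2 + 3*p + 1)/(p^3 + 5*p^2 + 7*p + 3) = (p + 1)/(p + 3)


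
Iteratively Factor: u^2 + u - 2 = (u + 2)*(u - 1)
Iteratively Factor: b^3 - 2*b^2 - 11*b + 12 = (b - 1)*(b^2 - b - 12) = (b - 4)*(b - 1)*(b + 3)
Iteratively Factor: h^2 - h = (h)*(h - 1)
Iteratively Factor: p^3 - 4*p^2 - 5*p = (p - 5)*(p^2 + p) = p*(p - 5)*(p + 1)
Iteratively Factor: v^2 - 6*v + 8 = (v - 4)*(v - 2)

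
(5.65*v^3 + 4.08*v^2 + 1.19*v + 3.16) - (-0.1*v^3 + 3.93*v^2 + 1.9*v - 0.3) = 5.75*v^3 + 0.15*v^2 - 0.71*v + 3.46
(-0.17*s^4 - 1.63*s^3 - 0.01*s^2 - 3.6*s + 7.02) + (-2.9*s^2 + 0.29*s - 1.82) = -0.17*s^4 - 1.63*s^3 - 2.91*s^2 - 3.31*s + 5.2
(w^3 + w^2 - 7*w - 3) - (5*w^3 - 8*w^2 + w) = -4*w^3 + 9*w^2 - 8*w - 3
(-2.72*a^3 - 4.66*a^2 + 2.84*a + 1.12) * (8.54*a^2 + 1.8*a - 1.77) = -23.2288*a^5 - 44.6924*a^4 + 20.68*a^3 + 22.925*a^2 - 3.0108*a - 1.9824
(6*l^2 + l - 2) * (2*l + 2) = 12*l^3 + 14*l^2 - 2*l - 4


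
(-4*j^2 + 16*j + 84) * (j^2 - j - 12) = -4*j^4 + 20*j^3 + 116*j^2 - 276*j - 1008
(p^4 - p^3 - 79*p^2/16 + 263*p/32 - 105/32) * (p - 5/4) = p^5 - 9*p^4/4 - 59*p^3/16 + 921*p^2/64 - 1735*p/128 + 525/128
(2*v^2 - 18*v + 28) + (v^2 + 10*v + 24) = 3*v^2 - 8*v + 52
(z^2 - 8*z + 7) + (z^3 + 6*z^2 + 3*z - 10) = z^3 + 7*z^2 - 5*z - 3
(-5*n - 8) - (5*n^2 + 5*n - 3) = -5*n^2 - 10*n - 5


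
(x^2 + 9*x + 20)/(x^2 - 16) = (x + 5)/(x - 4)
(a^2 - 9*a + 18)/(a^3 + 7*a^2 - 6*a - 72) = (a - 6)/(a^2 + 10*a + 24)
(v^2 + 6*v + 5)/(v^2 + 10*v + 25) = (v + 1)/(v + 5)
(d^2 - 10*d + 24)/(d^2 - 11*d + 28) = (d - 6)/(d - 7)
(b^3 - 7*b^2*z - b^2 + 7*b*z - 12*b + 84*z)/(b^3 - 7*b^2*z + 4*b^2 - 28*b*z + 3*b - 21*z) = (b - 4)/(b + 1)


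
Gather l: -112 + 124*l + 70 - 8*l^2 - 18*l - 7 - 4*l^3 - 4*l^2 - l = -4*l^3 - 12*l^2 + 105*l - 49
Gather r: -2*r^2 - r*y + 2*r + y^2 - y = -2*r^2 + r*(2 - y) + y^2 - y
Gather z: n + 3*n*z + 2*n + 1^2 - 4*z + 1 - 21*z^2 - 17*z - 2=3*n - 21*z^2 + z*(3*n - 21)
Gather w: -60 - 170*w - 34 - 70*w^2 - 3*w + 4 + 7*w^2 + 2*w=-63*w^2 - 171*w - 90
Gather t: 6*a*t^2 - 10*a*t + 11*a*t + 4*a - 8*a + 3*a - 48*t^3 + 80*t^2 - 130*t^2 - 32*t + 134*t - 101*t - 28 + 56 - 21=-a - 48*t^3 + t^2*(6*a - 50) + t*(a + 1) + 7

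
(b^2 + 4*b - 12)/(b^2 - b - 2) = (b + 6)/(b + 1)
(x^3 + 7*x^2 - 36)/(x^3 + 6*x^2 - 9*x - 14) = (x^2 + 9*x + 18)/(x^2 + 8*x + 7)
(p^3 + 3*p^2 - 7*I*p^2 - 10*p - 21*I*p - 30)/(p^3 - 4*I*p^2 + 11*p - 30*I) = (p + 3)/(p + 3*I)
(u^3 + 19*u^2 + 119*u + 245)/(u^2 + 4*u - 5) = (u^2 + 14*u + 49)/(u - 1)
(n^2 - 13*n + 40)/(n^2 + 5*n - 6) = (n^2 - 13*n + 40)/(n^2 + 5*n - 6)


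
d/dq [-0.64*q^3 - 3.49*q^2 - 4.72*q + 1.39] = -1.92*q^2 - 6.98*q - 4.72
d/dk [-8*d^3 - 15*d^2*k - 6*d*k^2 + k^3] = -15*d^2 - 12*d*k + 3*k^2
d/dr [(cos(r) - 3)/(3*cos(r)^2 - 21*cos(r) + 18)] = (cos(r)^2 - 6*cos(r) + 15)*sin(r)/(3*(cos(r)^2 - 7*cos(r) + 6)^2)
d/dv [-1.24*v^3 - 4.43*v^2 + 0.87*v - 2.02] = -3.72*v^2 - 8.86*v + 0.87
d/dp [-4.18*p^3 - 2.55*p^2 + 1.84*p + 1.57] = -12.54*p^2 - 5.1*p + 1.84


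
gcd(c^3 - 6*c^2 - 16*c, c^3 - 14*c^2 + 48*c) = c^2 - 8*c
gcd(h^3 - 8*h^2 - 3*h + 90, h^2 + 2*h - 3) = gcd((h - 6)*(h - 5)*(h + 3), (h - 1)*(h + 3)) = h + 3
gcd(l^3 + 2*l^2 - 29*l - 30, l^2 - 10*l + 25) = l - 5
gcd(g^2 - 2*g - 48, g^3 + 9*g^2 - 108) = g + 6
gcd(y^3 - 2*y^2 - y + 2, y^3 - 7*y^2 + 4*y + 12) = y^2 - y - 2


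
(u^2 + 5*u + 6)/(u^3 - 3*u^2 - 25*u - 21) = (u + 2)/(u^2 - 6*u - 7)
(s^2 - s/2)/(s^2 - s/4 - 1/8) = 4*s/(4*s + 1)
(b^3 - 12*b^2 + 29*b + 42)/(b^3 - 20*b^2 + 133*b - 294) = (b + 1)/(b - 7)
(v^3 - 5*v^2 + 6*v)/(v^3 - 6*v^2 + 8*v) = (v - 3)/(v - 4)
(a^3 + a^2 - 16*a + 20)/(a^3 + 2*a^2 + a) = (a^3 + a^2 - 16*a + 20)/(a*(a^2 + 2*a + 1))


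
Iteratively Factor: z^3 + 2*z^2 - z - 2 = (z - 1)*(z^2 + 3*z + 2) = (z - 1)*(z + 2)*(z + 1)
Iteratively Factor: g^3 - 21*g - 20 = (g - 5)*(g^2 + 5*g + 4) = (g - 5)*(g + 1)*(g + 4)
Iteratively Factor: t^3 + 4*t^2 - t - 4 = (t - 1)*(t^2 + 5*t + 4) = (t - 1)*(t + 1)*(t + 4)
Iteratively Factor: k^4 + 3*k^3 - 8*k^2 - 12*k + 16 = (k + 2)*(k^3 + k^2 - 10*k + 8) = (k - 1)*(k + 2)*(k^2 + 2*k - 8) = (k - 2)*(k - 1)*(k + 2)*(k + 4)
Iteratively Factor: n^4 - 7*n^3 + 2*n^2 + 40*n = (n - 4)*(n^3 - 3*n^2 - 10*n) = (n - 4)*(n + 2)*(n^2 - 5*n) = (n - 5)*(n - 4)*(n + 2)*(n)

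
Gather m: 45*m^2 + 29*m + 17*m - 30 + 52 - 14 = 45*m^2 + 46*m + 8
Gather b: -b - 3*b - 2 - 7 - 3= -4*b - 12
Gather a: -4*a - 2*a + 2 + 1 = 3 - 6*a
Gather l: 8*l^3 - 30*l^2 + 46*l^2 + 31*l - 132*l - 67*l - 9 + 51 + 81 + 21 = 8*l^3 + 16*l^2 - 168*l + 144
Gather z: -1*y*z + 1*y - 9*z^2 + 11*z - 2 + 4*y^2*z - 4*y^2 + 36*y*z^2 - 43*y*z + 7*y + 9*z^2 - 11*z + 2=-4*y^2 + 36*y*z^2 + 8*y + z*(4*y^2 - 44*y)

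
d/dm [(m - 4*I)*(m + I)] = 2*m - 3*I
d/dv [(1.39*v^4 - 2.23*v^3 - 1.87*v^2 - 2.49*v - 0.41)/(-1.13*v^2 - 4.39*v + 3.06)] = (-3.1414*v^5 - 15.7864*v^4 + 36.593*v^3 - 15.0758*v^2 - 12.371*v - 9.4193)/(1.2769*v^4 + 9.9214*v^3 + 12.3565*v^2 - 26.8668*v + 9.3636)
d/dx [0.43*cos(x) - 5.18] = -0.43*sin(x)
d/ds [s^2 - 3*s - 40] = 2*s - 3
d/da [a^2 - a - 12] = 2*a - 1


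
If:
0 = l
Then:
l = 0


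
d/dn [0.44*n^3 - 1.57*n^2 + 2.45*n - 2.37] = 1.32*n^2 - 3.14*n + 2.45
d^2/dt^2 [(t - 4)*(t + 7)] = 2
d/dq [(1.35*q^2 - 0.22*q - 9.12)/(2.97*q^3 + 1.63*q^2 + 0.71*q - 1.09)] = (-4.0095*q^4 + 1.3068*q^3 + 82.5763*q^2 + 26.7882*q + 6.715)/(8.8209*q^6 + 9.6822*q^5 + 6.8743*q^4 - 4.16*q^3 - 3.0493*q^2 - 1.5478*q + 1.1881)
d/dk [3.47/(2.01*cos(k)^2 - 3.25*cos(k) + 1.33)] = (13.9494*cos(k) - 11.2775)*sin(k)/(2.01*cos(k)^2 - 3.25*cos(k) + 1.33)^2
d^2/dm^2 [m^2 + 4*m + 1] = 2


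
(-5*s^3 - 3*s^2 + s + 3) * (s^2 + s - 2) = -5*s^5 - 8*s^4 + 8*s^3 + 10*s^2 + s - 6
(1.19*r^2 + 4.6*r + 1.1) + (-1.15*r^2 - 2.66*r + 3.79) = 0.04*r^2 + 1.94*r + 4.89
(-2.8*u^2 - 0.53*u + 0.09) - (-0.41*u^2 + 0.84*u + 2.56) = -2.39*u^2 - 1.37*u - 2.47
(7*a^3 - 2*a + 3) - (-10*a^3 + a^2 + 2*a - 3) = 17*a^3 - a^2 - 4*a + 6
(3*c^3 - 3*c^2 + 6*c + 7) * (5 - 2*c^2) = -6*c^5 + 6*c^4 + 3*c^3 - 29*c^2 + 30*c + 35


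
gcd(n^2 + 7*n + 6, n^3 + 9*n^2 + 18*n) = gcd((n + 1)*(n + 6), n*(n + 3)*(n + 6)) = n + 6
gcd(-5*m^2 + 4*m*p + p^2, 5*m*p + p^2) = 5*m + p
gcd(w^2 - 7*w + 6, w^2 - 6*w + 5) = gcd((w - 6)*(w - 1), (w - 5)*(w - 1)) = w - 1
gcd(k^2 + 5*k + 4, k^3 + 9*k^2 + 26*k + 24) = k + 4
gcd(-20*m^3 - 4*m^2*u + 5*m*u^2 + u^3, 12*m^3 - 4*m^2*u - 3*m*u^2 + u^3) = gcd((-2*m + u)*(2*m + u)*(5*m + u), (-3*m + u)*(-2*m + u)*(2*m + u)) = -4*m^2 + u^2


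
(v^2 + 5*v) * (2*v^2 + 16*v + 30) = 2*v^4 + 26*v^3 + 110*v^2 + 150*v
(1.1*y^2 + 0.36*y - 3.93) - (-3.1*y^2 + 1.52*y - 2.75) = 4.2*y^2 - 1.16*y - 1.18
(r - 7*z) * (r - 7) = r^2 - 7*r*z - 7*r + 49*z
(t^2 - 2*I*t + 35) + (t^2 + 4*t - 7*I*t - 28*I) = 2*t^2 + 4*t - 9*I*t + 35 - 28*I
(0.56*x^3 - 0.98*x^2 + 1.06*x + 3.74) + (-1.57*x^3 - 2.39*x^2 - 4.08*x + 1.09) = -1.01*x^3 - 3.37*x^2 - 3.02*x + 4.83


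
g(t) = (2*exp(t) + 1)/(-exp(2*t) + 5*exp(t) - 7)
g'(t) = (2*exp(t) + 1)*(2*exp(2*t) - 5*exp(t))/(-exp(2*t) + 5*exp(t) - 7)^2 + 2*exp(t)/(-exp(2*t) + 5*exp(t) - 7)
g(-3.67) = -0.15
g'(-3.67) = -0.01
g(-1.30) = -0.27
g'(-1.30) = -0.15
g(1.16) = -6.02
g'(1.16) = 16.41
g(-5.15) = -0.15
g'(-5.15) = -0.00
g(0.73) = -5.53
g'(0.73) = -14.95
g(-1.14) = -0.30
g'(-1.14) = -0.19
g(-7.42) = -0.14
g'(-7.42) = -0.00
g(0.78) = -6.30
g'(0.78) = -15.40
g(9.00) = 0.00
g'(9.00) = 0.00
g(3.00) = -0.13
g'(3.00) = 0.17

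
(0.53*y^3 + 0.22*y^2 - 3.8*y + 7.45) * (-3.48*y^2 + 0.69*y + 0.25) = -1.8444*y^5 - 0.3999*y^4 + 13.5083*y^3 - 28.493*y^2 + 4.1905*y + 1.8625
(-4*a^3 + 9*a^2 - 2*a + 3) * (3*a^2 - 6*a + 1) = -12*a^5 + 51*a^4 - 64*a^3 + 30*a^2 - 20*a + 3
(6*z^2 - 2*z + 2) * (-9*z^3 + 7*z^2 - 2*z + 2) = -54*z^5 + 60*z^4 - 44*z^3 + 30*z^2 - 8*z + 4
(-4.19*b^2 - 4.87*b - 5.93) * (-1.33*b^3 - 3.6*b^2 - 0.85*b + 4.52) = 5.5727*b^5 + 21.5611*b^4 + 28.9804*b^3 + 6.5487*b^2 - 16.9719*b - 26.8036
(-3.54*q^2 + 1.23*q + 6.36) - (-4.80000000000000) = -3.54*q^2 + 1.23*q + 11.16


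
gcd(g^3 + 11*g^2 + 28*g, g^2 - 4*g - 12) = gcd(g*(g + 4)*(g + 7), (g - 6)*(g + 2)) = 1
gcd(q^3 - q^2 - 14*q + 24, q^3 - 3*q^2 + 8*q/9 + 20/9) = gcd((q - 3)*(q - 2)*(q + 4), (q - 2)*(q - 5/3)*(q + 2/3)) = q - 2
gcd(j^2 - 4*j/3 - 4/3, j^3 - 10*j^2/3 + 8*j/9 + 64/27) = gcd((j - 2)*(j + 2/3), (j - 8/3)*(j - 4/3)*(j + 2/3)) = j + 2/3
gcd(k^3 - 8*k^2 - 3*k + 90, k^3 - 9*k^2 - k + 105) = k^2 - 2*k - 15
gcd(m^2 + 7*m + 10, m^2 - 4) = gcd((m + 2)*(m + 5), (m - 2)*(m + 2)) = m + 2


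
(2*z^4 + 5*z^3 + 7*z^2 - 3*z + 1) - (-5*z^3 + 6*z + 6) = 2*z^4 + 10*z^3 + 7*z^2 - 9*z - 5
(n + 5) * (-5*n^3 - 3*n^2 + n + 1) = -5*n^4 - 28*n^3 - 14*n^2 + 6*n + 5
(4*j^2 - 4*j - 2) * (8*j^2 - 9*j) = 32*j^4 - 68*j^3 + 20*j^2 + 18*j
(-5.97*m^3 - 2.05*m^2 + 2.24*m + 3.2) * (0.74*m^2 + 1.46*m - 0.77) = -4.4178*m^5 - 10.2332*m^4 + 3.2615*m^3 + 7.2169*m^2 + 2.9472*m - 2.464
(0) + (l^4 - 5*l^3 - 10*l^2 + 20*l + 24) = l^4 - 5*l^3 - 10*l^2 + 20*l + 24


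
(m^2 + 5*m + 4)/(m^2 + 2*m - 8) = (m + 1)/(m - 2)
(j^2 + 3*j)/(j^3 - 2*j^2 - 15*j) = 1/(j - 5)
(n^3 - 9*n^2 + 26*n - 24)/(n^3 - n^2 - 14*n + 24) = (n - 4)/(n + 4)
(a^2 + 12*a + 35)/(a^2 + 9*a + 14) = (a + 5)/(a + 2)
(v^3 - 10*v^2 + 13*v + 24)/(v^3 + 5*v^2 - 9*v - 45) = (v^2 - 7*v - 8)/(v^2 + 8*v + 15)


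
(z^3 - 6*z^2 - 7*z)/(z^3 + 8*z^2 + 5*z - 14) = z*(z^2 - 6*z - 7)/(z^3 + 8*z^2 + 5*z - 14)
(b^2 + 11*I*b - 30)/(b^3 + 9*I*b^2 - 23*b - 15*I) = (b + 6*I)/(b^2 + 4*I*b - 3)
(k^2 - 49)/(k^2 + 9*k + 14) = (k - 7)/(k + 2)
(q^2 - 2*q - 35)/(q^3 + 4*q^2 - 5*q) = (q - 7)/(q*(q - 1))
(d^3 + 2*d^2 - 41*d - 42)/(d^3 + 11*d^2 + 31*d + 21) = (d - 6)/(d + 3)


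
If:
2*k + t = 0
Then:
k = -t/2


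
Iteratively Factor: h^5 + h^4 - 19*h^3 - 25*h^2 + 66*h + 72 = (h - 4)*(h^4 + 5*h^3 + h^2 - 21*h - 18) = (h - 4)*(h - 2)*(h^3 + 7*h^2 + 15*h + 9) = (h - 4)*(h - 2)*(h + 1)*(h^2 + 6*h + 9) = (h - 4)*(h - 2)*(h + 1)*(h + 3)*(h + 3)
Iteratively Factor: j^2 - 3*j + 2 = (j - 2)*(j - 1)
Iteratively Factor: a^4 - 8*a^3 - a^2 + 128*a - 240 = (a + 4)*(a^3 - 12*a^2 + 47*a - 60) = (a - 3)*(a + 4)*(a^2 - 9*a + 20) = (a - 5)*(a - 3)*(a + 4)*(a - 4)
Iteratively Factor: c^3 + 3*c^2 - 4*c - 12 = (c + 3)*(c^2 - 4) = (c - 2)*(c + 3)*(c + 2)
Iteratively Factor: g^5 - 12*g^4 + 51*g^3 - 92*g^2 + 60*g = (g - 3)*(g^4 - 9*g^3 + 24*g^2 - 20*g) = g*(g - 3)*(g^3 - 9*g^2 + 24*g - 20) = g*(g - 3)*(g - 2)*(g^2 - 7*g + 10) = g*(g - 5)*(g - 3)*(g - 2)*(g - 2)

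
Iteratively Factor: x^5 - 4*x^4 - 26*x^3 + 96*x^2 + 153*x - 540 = (x - 5)*(x^4 + x^3 - 21*x^2 - 9*x + 108) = (x - 5)*(x + 3)*(x^3 - 2*x^2 - 15*x + 36) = (x - 5)*(x - 3)*(x + 3)*(x^2 + x - 12) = (x - 5)*(x - 3)^2*(x + 3)*(x + 4)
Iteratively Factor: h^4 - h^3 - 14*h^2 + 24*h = (h - 3)*(h^3 + 2*h^2 - 8*h) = (h - 3)*(h + 4)*(h^2 - 2*h) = h*(h - 3)*(h + 4)*(h - 2)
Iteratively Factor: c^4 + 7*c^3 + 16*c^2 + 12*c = (c + 3)*(c^3 + 4*c^2 + 4*c) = (c + 2)*(c + 3)*(c^2 + 2*c) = (c + 2)^2*(c + 3)*(c)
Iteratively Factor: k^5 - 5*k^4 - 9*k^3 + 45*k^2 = (k)*(k^4 - 5*k^3 - 9*k^2 + 45*k) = k^2*(k^3 - 5*k^2 - 9*k + 45) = k^2*(k + 3)*(k^2 - 8*k + 15) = k^2*(k - 5)*(k + 3)*(k - 3)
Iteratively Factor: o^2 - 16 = (o - 4)*(o + 4)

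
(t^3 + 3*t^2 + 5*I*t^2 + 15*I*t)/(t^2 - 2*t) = (t^2 + t*(3 + 5*I) + 15*I)/(t - 2)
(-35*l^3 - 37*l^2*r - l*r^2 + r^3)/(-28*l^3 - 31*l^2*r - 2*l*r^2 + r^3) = (5*l + r)/(4*l + r)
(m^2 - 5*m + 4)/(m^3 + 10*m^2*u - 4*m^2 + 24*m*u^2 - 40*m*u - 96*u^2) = (m - 1)/(m^2 + 10*m*u + 24*u^2)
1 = 1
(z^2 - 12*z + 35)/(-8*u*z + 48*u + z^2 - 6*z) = (-z^2 + 12*z - 35)/(8*u*z - 48*u - z^2 + 6*z)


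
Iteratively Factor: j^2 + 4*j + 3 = (j + 3)*(j + 1)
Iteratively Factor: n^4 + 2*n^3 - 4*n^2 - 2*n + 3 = (n + 3)*(n^3 - n^2 - n + 1) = (n - 1)*(n + 3)*(n^2 - 1) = (n - 1)^2*(n + 3)*(n + 1)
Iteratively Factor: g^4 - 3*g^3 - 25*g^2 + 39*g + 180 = (g - 4)*(g^3 + g^2 - 21*g - 45) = (g - 4)*(g + 3)*(g^2 - 2*g - 15) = (g - 4)*(g + 3)^2*(g - 5)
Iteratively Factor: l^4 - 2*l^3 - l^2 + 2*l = (l - 1)*(l^3 - l^2 - 2*l) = l*(l - 1)*(l^2 - l - 2) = l*(l - 1)*(l + 1)*(l - 2)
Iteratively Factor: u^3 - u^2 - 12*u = (u)*(u^2 - u - 12) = u*(u - 4)*(u + 3)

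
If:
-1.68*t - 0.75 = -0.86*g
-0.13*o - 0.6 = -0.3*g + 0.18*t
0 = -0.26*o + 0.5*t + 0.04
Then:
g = 5.36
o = 4.57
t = 2.30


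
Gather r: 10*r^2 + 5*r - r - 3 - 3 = 10*r^2 + 4*r - 6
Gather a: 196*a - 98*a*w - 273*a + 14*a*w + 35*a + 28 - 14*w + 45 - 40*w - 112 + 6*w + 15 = a*(-84*w - 42) - 48*w - 24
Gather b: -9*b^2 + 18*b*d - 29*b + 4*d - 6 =-9*b^2 + b*(18*d - 29) + 4*d - 6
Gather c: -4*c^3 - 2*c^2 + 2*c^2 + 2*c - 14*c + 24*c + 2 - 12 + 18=-4*c^3 + 12*c + 8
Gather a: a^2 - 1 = a^2 - 1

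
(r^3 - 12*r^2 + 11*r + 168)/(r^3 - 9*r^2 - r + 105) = (r - 8)/(r - 5)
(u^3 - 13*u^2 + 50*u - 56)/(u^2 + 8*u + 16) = (u^3 - 13*u^2 + 50*u - 56)/(u^2 + 8*u + 16)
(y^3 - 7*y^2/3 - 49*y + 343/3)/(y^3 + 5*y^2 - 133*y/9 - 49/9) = 3*(y - 7)/(3*y + 1)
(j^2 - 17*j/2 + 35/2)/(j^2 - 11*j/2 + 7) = (j - 5)/(j - 2)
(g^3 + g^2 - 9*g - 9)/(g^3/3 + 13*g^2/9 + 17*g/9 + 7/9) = 9*(g^2 - 9)/(3*g^2 + 10*g + 7)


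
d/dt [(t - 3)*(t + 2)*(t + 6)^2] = 4*t^3 + 33*t^2 + 36*t - 108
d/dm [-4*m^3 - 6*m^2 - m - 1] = -12*m^2 - 12*m - 1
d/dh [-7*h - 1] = -7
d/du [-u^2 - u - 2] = -2*u - 1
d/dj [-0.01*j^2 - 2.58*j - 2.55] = -0.02*j - 2.58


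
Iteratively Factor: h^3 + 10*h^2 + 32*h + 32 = (h + 2)*(h^2 + 8*h + 16) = (h + 2)*(h + 4)*(h + 4)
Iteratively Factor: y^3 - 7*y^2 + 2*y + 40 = (y - 5)*(y^2 - 2*y - 8) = (y - 5)*(y - 4)*(y + 2)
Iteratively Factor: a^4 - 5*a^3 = (a - 5)*(a^3) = a*(a - 5)*(a^2) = a^2*(a - 5)*(a)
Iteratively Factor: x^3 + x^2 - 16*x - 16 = (x + 1)*(x^2 - 16) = (x - 4)*(x + 1)*(x + 4)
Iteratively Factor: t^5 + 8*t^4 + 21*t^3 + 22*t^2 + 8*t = (t)*(t^4 + 8*t^3 + 21*t^2 + 22*t + 8) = t*(t + 1)*(t^3 + 7*t^2 + 14*t + 8) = t*(t + 1)^2*(t^2 + 6*t + 8) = t*(t + 1)^2*(t + 2)*(t + 4)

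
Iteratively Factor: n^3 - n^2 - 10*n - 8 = (n + 1)*(n^2 - 2*n - 8) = (n + 1)*(n + 2)*(n - 4)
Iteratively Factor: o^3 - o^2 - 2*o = (o + 1)*(o^2 - 2*o) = o*(o + 1)*(o - 2)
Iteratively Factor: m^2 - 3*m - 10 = (m - 5)*(m + 2)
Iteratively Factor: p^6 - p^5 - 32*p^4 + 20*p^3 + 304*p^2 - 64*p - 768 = (p + 3)*(p^5 - 4*p^4 - 20*p^3 + 80*p^2 + 64*p - 256) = (p - 2)*(p + 3)*(p^4 - 2*p^3 - 24*p^2 + 32*p + 128) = (p - 4)*(p - 2)*(p + 3)*(p^3 + 2*p^2 - 16*p - 32) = (p - 4)^2*(p - 2)*(p + 3)*(p^2 + 6*p + 8) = (p - 4)^2*(p - 2)*(p + 3)*(p + 4)*(p + 2)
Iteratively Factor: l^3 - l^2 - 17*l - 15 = (l + 1)*(l^2 - 2*l - 15) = (l + 1)*(l + 3)*(l - 5)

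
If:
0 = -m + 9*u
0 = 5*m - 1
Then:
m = 1/5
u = 1/45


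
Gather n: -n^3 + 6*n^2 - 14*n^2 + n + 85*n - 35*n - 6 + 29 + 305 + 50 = -n^3 - 8*n^2 + 51*n + 378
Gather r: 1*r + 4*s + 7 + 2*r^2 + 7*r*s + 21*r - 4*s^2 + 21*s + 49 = 2*r^2 + r*(7*s + 22) - 4*s^2 + 25*s + 56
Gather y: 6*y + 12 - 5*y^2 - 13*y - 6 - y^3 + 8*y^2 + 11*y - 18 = -y^3 + 3*y^2 + 4*y - 12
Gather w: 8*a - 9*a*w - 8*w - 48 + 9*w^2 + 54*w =8*a + 9*w^2 + w*(46 - 9*a) - 48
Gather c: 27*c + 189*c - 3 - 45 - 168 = 216*c - 216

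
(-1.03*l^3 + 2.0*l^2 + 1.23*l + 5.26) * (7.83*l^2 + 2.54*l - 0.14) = -8.0649*l^5 + 13.0438*l^4 + 14.8551*l^3 + 44.03*l^2 + 13.1882*l - 0.7364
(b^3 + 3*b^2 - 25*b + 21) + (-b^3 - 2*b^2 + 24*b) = b^2 - b + 21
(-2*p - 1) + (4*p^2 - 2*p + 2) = 4*p^2 - 4*p + 1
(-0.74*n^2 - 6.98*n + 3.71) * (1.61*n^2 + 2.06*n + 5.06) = -1.1914*n^4 - 12.7622*n^3 - 12.1501*n^2 - 27.6762*n + 18.7726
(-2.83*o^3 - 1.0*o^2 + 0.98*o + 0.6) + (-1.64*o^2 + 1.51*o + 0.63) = -2.83*o^3 - 2.64*o^2 + 2.49*o + 1.23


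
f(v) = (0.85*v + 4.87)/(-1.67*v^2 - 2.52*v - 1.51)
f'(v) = (0.85*v + 4.87)*(3.34*v + 2.52)/(-1.67*v^2 - 2.52*v - 1.51)^2 + 0.85/(-1.67*v^2 - 2.52*v - 1.51) = (1.4195*v^2 + 16.2658*v + 10.9889)/(2.7889*v^4 + 8.4168*v^3 + 11.3938*v^2 + 7.6104*v + 2.2801)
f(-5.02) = -0.02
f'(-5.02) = -0.04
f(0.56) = -1.55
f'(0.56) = 1.73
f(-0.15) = -4.05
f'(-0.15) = 6.27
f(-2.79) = -0.33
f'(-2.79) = -0.42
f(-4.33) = -0.05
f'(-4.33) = -0.07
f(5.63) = -0.14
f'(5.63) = 0.03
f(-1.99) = -1.02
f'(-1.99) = -1.63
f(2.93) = -0.32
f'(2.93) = 0.13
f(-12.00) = 0.03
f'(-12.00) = 0.00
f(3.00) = -0.31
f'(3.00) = 0.12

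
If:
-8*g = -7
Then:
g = 7/8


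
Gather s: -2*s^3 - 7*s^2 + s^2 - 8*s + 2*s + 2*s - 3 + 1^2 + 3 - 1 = -2*s^3 - 6*s^2 - 4*s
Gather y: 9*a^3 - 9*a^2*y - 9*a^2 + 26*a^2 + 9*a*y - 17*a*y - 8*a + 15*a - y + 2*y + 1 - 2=9*a^3 + 17*a^2 + 7*a + y*(-9*a^2 - 8*a + 1) - 1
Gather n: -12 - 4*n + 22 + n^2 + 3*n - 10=n^2 - n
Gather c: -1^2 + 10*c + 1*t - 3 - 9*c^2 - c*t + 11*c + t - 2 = -9*c^2 + c*(21 - t) + 2*t - 6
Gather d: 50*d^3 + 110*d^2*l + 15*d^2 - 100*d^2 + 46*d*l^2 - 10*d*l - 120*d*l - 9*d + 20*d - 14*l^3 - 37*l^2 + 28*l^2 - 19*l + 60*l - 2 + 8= 50*d^3 + d^2*(110*l - 85) + d*(46*l^2 - 130*l + 11) - 14*l^3 - 9*l^2 + 41*l + 6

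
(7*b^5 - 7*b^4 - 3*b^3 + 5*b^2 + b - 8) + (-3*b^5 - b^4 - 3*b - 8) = 4*b^5 - 8*b^4 - 3*b^3 + 5*b^2 - 2*b - 16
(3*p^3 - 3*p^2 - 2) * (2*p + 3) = 6*p^4 + 3*p^3 - 9*p^2 - 4*p - 6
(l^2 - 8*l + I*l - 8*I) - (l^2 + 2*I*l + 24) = -8*l - I*l - 24 - 8*I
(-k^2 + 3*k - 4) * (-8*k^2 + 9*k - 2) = 8*k^4 - 33*k^3 + 61*k^2 - 42*k + 8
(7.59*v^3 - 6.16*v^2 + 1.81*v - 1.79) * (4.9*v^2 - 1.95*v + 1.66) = 37.191*v^5 - 44.9845*v^4 + 33.4804*v^3 - 22.5261*v^2 + 6.4951*v - 2.9714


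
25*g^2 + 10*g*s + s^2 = (5*g + s)^2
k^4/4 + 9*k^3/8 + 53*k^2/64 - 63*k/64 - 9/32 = (k/4 + 1/2)*(k - 3/4)*(k + 1/4)*(k + 3)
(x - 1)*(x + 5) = x^2 + 4*x - 5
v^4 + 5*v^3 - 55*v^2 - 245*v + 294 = (v - 7)*(v - 1)*(v + 6)*(v + 7)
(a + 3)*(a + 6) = a^2 + 9*a + 18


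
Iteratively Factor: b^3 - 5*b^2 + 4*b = (b)*(b^2 - 5*b + 4) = b*(b - 1)*(b - 4)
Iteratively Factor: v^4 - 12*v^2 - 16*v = (v)*(v^3 - 12*v - 16) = v*(v + 2)*(v^2 - 2*v - 8) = v*(v + 2)^2*(v - 4)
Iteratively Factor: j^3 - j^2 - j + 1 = (j - 1)*(j^2 - 1) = (j - 1)*(j + 1)*(j - 1)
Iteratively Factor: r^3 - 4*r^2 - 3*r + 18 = (r + 2)*(r^2 - 6*r + 9) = (r - 3)*(r + 2)*(r - 3)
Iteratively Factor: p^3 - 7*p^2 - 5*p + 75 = (p + 3)*(p^2 - 10*p + 25) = (p - 5)*(p + 3)*(p - 5)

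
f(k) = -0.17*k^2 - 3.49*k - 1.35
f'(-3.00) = -2.47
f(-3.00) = 7.59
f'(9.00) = -6.55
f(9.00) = -46.53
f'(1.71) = -4.07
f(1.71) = -7.81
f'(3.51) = -4.68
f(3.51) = -15.69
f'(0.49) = -3.66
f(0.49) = -3.10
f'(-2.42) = -2.67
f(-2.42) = 6.10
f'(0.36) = -3.61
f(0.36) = -2.63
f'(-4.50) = -1.96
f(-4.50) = 10.91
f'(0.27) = -3.58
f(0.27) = -2.30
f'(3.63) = -4.72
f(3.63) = -16.26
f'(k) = -0.34*k - 3.49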